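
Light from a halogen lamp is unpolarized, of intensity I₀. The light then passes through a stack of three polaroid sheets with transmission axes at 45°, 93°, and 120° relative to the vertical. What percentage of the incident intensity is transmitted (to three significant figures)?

Unpolarized light through the first polarizer → I₁ = ½ I₀, now polarized at 45°.
I₂ = I₁ cos²(93° − 45°) = 0.5 I₀ · cos²(48°) = 0.2239 I₀.
I₃ = I₂ cos²(120° − 93°) = 0.2239 I₀ · cos²(27°) = 0.1777 I₀.
That is 17.77% of the incident intensity.

≈ 17.8%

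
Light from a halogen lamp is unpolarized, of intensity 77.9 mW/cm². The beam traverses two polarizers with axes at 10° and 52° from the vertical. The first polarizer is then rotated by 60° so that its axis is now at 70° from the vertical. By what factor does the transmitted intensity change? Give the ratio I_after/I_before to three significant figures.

I_new/I_old ≈ 1.64

Before rotation:
Unpolarized light through the first polarizer → I₁ = ½ I₀, now polarized at 10°.
I₂ = I₁ cos²(52° − 10°) = 0.5 I₀ · cos²(42°) = 0.2761 I₀.
After rotation:
Unpolarized light through the first polarizer → I₁ = ½ I₀, now polarized at 70°.
I₂ = I₁ cos²(52° − 70°) = 0.5 I₀ · cos²(18°) = 0.4523 I₀.
Ratio = 0.4523 / 0.2761 = 1.638.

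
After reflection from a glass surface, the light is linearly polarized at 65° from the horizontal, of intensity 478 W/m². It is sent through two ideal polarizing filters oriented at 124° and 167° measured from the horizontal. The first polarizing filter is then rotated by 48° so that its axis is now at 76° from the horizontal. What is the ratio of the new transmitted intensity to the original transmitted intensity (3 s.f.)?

I_new/I_old ≈ 0.00207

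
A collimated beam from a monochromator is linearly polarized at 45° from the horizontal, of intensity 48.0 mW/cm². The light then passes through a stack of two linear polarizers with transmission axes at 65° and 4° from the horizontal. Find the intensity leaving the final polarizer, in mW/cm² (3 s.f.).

I ≈ 9.96 mW/cm²

I₁ = 48.0 mW/cm² · cos²(20°) = 42.39 mW/cm².
I₂ = I₁ · cos²(61°) = 42.39 · 0.235 = 9.962 mW/cm².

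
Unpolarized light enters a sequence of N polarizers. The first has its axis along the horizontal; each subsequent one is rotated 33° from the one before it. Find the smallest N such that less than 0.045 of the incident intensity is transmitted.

N = 8

First polarizer halves the unpolarized light: factor 1/2.
Each further stage multiplies by cos²(33°) = 0.7034.
After N polarizers: T = 0.5·0.7034^(N−1). Require T < 0.045 ⇒ N−1 > ln(0.045/0.5)/ln(0.7034) = 6.84, so N−1 ≥ 7 and N = 8.
Check: N=8 gives T = 0.04258 < 0.045; N=7 gives T = 0.06054.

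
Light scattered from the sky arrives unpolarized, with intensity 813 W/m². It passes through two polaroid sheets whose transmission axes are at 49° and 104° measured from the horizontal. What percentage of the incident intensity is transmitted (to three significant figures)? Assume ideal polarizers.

≈ 16.4%

Unpolarized light through the first polarizer → I₁ = 813 W/m²/2 = 406.5 W/m², polarized at 49°.
I₂ = I₁ · cos²(55°) = 406.5 · 0.329 = 133.7 W/m².
That is 16.45% of the incident intensity.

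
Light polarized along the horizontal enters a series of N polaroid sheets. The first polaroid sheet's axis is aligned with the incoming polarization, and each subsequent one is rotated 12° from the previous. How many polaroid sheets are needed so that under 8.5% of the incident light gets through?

N = 57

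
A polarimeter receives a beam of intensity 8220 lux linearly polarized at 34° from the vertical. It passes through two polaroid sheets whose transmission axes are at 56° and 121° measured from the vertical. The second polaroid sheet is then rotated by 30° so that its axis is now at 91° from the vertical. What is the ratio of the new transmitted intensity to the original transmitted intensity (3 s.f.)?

I_new/I_old ≈ 3.76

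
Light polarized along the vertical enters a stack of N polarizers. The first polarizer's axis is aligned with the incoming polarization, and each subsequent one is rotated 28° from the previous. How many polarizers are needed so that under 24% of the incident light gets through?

First polarizer is aligned with the polarization: full transmission.
Each further stage multiplies by cos²(28°) = 0.7796.
After N polarizers: T = 0.7796^(N−1). Require T < 0.24 ⇒ N−1 > ln(0.24)/ln(0.7796) = 5.73, so N−1 ≥ 6 and N = 7.
Check: N=7 gives T = 0.2245 < 0.24; N=6 gives T = 0.288.

N = 7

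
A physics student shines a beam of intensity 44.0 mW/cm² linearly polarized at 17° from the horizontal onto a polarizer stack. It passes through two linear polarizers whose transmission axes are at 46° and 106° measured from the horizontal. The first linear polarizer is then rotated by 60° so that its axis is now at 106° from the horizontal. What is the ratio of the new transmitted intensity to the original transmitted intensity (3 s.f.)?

I_new/I_old ≈ 0.00159

Before rotation:
I₁ = I₀ cos²(46° − 17°) = I₀ cos²(29°) = 0.765 I₀.
I₂ = I₁ cos²(106° − 46°) = 0.765 I₀ · cos²(60°) = 0.1912 I₀.
After rotation:
I₁ = I₀ cos²(106° − 17°) = I₀ cos²(89°) = 0.0003046 I₀.
I₂ = I₁ cos²(106° − 106°) = 0.0003046 I₀ · cos²(0°) = 0.0003046 I₀.
Ratio = 0.0003046 / 0.1912 = 0.001593.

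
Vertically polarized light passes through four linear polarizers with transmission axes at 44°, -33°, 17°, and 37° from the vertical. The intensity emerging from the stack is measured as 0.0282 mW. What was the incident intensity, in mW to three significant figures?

I₀ ≈ 2.95 mW

I₁ = I₀ cos²(44° − 0°) = I₀ cos²(44°) = 0.5174 I₀.
I₂ = I₁ cos²(-33° − 44°) = 0.5174 I₀ · cos²(77°) = 0.02618 I₀.
I₃ = I₂ cos²(17° + 33°) = 0.02618 I₀ · cos²(50°) = 0.01082 I₀.
I₄ = I₃ cos²(37° − 17°) = 0.01082 I₀ · cos²(20°) = 0.009553 I₀.
So 0.0282 mW = 0.009553 I₀, giving I₀ = 0.0282/0.009553 = 2.952 mW.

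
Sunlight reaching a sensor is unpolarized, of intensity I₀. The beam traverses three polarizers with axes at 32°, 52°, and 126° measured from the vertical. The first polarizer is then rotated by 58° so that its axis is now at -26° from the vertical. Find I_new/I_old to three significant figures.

Before rotation:
Unpolarized light through the first polarizer → I₁ = ½ I₀, now polarized at 32°.
I₂ = I₁ cos²(52° − 32°) = 0.5 I₀ · cos²(20°) = 0.4415 I₀.
I₃ = I₂ cos²(126° − 52°) = 0.4415 I₀ · cos²(74°) = 0.03354 I₀.
After rotation:
Unpolarized light through the first polarizer → I₁ = ½ I₀, now polarized at -26°.
I₂ = I₁ cos²(52° + 26°) = 0.5 I₀ · cos²(78°) = 0.02161 I₀.
I₃ = I₂ cos²(126° − 52°) = 0.02161 I₀ · cos²(74°) = 0.001642 I₀.
Ratio = 0.001642 / 0.03354 = 0.04895.

I_new/I_old ≈ 0.0490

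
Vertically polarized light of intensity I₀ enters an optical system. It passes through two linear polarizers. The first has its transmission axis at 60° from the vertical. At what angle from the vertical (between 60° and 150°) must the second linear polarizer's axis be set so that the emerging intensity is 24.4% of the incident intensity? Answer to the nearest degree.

θ ≈ 69°

I₁ = I₀ cos²(60° − 0°) = I₀ cos²(60°) = 0.25 I₀.
Need I₂/I₀ = 0.244, so cos²(θ − 60°) = 0.244 / 0.25 = 0.976.
θ − 60° = arccos(√0.976) = 8.9°, giving θ ≈ 60 + 8.9 = 68.9°.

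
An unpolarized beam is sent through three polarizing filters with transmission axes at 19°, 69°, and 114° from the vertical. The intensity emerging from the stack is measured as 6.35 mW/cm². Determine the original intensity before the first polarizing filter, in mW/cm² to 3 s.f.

I₀ ≈ 61.5 mW/cm²

Unpolarized light through the first polarizer → I₁ = ½ I₀, now polarized at 19°.
I₂ = I₁ cos²(69° − 19°) = 0.5 I₀ · cos²(50°) = 0.2066 I₀.
I₃ = I₂ cos²(114° − 69°) = 0.2066 I₀ · cos²(45°) = 0.1033 I₀.
So 6.35 mW/cm² = 0.1033 I₀, giving I₀ = 6.35/0.1033 = 61.48 mW/cm².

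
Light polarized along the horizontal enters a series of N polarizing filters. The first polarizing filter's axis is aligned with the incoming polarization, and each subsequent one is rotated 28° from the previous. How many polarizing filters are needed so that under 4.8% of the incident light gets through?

N = 14

First polarizer is aligned with the polarization: full transmission.
Each further stage multiplies by cos²(28°) = 0.7796.
After N polarizers: T = 0.7796^(N−1). Require T < 0.048 ⇒ N−1 > ln(0.048)/ln(0.7796) = 12.20, so N−1 ≥ 13 and N = 14.
Check: N=14 gives T = 0.03929 < 0.048; N=13 gives T = 0.0504.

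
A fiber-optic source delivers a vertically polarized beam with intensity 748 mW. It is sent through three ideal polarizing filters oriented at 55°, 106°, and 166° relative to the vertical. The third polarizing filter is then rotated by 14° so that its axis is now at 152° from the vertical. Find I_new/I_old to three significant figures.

I_new/I_old ≈ 1.93

Before rotation:
By Malus's law, I₁ = I₀ cos²(55° − 0°) = I₀ cos²(55°) = 0.329 I₀.
I₂ = I₁ cos²(106° − 55°) = 0.329 I₀ · cos²(51°) = 0.1303 I₀.
I₃ = I₂ cos²(166° − 106°) = 0.1303 I₀ · cos²(60°) = 0.03257 I₀.
After rotation:
I₁ = I₀ cos²(55° − 0°) = I₀ cos²(55°) = 0.329 I₀.
I₂ = I₁ cos²(106° − 55°) = 0.329 I₀ · cos²(51°) = 0.1303 I₀.
I₃ = I₂ cos²(152° − 106°) = 0.1303 I₀ · cos²(46°) = 0.06287 I₀.
Ratio = 0.06287 / 0.03257 = 1.93.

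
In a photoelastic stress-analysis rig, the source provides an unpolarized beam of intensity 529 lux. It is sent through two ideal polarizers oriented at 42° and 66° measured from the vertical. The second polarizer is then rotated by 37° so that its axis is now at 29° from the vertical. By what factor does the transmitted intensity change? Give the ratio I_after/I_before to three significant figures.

Before rotation:
Unpolarized light through the first polarizer → I₁ = ½ I₀, now polarized at 42°.
I₂ = I₁ cos²(66° − 42°) = 0.5 I₀ · cos²(24°) = 0.4173 I₀.
After rotation:
Unpolarized light through the first polarizer → I₁ = ½ I₀, now polarized at 42°.
I₂ = I₁ cos²(29° − 42°) = 0.5 I₀ · cos²(13°) = 0.4747 I₀.
Ratio = 0.4747 / 0.4173 = 1.138.

I_new/I_old ≈ 1.14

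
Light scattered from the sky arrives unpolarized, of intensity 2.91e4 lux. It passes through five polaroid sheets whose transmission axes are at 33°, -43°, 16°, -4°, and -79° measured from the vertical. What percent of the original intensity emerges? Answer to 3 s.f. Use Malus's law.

≈ 0.0459%

Unpolarized light through the first polarizer → I₁ = 2.91e4 lux/2 = 1.455e+04 lux, polarized at 33°.
I₂ = I₁ · cos²(76°) = 1.455e+04 · 0.05853 = 851.6 lux.
I₃ = I₂ · cos²(59°) = 851.6 · 0.2653 = 225.9 lux.
I₄ = I₃ · cos²(20°) = 225.9 · 0.883 = 199.5 lux.
I₅ = I₄ · cos²(75°) = 199.5 · 0.06699 = 13.36 lux.
That is 0.04592% of the incident intensity.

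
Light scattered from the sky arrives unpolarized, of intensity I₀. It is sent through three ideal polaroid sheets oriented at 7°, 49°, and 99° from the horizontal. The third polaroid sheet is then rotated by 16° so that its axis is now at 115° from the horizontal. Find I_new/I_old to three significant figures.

I_new/I_old ≈ 0.400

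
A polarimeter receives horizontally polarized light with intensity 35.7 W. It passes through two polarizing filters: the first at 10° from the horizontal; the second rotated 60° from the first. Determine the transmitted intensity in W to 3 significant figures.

I₁ = 35.7 W · cos²(10°) = 34.62 W.
I₂ = I₁ · cos²(60°) = 34.62 · 0.25 = 8.656 W.

I ≈ 8.66 W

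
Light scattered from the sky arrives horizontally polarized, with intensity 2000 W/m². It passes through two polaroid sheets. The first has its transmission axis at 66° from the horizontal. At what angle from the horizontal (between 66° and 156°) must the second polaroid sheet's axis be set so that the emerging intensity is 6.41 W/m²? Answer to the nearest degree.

θ ≈ 148°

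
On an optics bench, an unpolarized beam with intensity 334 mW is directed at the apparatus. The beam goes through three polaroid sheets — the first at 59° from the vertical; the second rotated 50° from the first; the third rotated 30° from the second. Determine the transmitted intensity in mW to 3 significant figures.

I ≈ 51.8 mW

Unpolarized light through the first polarizer → I₁ = 334 mW/2 = 167 mW, polarized at 59°.
I₂ = I₁ · cos²(50°) = 167 · 0.4132 = 69 mW.
I₃ = I₂ · cos²(30°) = 69 · 0.75 = 51.75 mW.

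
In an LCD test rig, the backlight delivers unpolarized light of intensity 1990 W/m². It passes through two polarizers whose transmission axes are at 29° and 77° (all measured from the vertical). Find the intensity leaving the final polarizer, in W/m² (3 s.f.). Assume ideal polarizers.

I ≈ 445 W/m²

Unpolarized light through the first polarizer → I₁ = 1990 W/m²/2 = 995 W/m², polarized at 29°.
I₂ = I₁ · cos²(48°) = 995 · 0.4477 = 445.5 W/m².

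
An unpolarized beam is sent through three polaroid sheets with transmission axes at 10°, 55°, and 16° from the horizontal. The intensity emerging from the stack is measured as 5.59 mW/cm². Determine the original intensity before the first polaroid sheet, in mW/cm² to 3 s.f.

I₀ ≈ 37.0 mW/cm²

Unpolarized light through the first polarizer → I₁ = ½ I₀, now polarized at 10°.
I₂ = I₁ cos²(55° − 10°) = 0.5 I₀ · cos²(45°) = 0.25 I₀.
I₃ = I₂ cos²(16° − 55°) = 0.25 I₀ · cos²(39°) = 0.151 I₀.
So 5.59 mW/cm² = 0.151 I₀, giving I₀ = 5.59/0.151 = 37.02 mW/cm².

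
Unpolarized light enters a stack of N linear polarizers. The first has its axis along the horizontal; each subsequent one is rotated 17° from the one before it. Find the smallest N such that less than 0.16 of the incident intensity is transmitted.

N = 14

First polarizer halves the unpolarized light: factor 1/2.
Each further stage multiplies by cos²(17°) = 0.9145.
After N polarizers: T = 0.5·0.9145^(N−1). Require T < 0.16 ⇒ N−1 > ln(0.16/0.5)/ln(0.9145) = 12.75, so N−1 ≥ 13 and N = 14.
Check: N=14 gives T = 0.1565 < 0.16; N=13 gives T = 0.1711.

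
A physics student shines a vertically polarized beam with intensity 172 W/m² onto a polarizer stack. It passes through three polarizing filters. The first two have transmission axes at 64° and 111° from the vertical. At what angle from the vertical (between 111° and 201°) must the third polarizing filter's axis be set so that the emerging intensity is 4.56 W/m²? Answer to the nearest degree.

θ ≈ 168°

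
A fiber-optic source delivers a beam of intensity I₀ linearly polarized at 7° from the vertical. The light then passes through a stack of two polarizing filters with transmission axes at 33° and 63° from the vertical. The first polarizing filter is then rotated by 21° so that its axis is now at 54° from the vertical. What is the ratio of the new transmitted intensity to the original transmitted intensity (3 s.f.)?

I_new/I_old ≈ 0.749

Before rotation:
By Malus's law, I₁ = I₀ cos²(33° − 7°) = I₀ cos²(26°) = 0.8078 I₀.
I₂ = I₁ cos²(63° − 33°) = 0.8078 I₀ · cos²(30°) = 0.6059 I₀.
After rotation:
I₁ = I₀ cos²(54° − 7°) = I₀ cos²(47°) = 0.4651 I₀.
I₂ = I₁ cos²(63° − 54°) = 0.4651 I₀ · cos²(9°) = 0.4537 I₀.
Ratio = 0.4537 / 0.6059 = 0.7489.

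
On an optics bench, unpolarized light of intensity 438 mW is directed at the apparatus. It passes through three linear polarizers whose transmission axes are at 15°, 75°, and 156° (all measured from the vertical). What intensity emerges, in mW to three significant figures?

I ≈ 1.34 mW

Unpolarized light through the first polarizer → I₁ = 438 mW/2 = 219 mW, polarized at 15°.
I₂ = I₁ · cos²(60°) = 219 · 0.25 = 54.75 mW.
I₃ = I₂ · cos²(81°) = 54.75 · 0.02447 = 1.34 mW.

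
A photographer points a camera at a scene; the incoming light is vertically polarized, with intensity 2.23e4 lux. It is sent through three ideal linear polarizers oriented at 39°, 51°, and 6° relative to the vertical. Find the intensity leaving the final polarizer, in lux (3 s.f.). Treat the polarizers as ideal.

I ≈ 6440 lux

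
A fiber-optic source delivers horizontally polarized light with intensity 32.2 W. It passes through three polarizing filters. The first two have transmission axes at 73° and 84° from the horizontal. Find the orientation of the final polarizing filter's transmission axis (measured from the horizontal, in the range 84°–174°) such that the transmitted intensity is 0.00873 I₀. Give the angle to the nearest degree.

θ ≈ 155°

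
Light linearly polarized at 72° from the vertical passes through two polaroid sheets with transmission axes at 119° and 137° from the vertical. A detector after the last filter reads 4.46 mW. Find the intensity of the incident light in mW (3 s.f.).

By Malus's law, I₁ = I₀ cos²(119° − 72°) = I₀ cos²(47°) = 0.4651 I₀.
I₂ = I₁ cos²(137° − 119°) = 0.4651 I₀ · cos²(18°) = 0.4207 I₀.
So 4.46 mW = 0.4207 I₀, giving I₀ = 4.46/0.4207 = 10.6 mW.

I₀ ≈ 10.6 mW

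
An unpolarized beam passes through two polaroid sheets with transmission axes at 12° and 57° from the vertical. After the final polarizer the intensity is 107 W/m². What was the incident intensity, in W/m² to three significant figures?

I₀ ≈ 428 W/m²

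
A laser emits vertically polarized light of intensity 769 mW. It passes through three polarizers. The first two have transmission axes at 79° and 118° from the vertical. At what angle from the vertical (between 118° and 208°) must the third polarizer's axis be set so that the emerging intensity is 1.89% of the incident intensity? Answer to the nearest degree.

By Malus's law, I₁ = I₀ cos²(79° − 0°) = I₀ cos²(79°) = 0.03641 I₀.
I₂ = I₁ cos²(118° − 79°) = 0.03641 I₀ · cos²(39°) = 0.02199 I₀.
Need I₃/I₀ = 0.0189, so cos²(θ − 118°) = 0.0189 / 0.02199 = 0.8595.
θ − 118° = arccos(√0.8595) = 22.0°, giving θ ≈ 118 + 22.0 = 140.0°.

θ ≈ 140°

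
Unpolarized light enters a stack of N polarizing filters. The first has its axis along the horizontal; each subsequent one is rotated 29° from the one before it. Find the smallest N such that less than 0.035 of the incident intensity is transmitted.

N = 11

First polarizer halves the unpolarized light: factor 1/2.
Each further stage multiplies by cos²(29°) = 0.765.
After N polarizers: T = 0.5·0.765^(N−1). Require T < 0.035 ⇒ N−1 > ln(0.035/0.5)/ln(0.765) = 9.93, so N−1 ≥ 10 and N = 11.
Check: N=11 gives T = 0.0343 < 0.035; N=10 gives T = 0.04485.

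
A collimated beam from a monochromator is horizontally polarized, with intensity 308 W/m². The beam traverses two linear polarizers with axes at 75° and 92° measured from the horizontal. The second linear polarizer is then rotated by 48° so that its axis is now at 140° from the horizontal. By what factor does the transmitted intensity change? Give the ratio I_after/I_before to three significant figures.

I_new/I_old ≈ 0.195

Before rotation:
I₁ = I₀ cos²(75° − 0°) = I₀ cos²(75°) = 0.06699 I₀.
I₂ = I₁ cos²(92° − 75°) = 0.06699 I₀ · cos²(17°) = 0.06126 I₀.
After rotation:
I₁ = I₀ cos²(75° − 0°) = I₀ cos²(75°) = 0.06699 I₀.
I₂ = I₁ cos²(140° − 75°) = 0.06699 I₀ · cos²(65°) = 0.01196 I₀.
Ratio = 0.01196 / 0.06126 = 0.1953.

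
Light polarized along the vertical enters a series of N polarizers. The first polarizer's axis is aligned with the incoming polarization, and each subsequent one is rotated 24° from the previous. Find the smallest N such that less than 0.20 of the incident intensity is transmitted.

N = 10

First polarizer is aligned with the polarization: full transmission.
Each further stage multiplies by cos²(24°) = 0.8346.
After N polarizers: T = 0.8346^(N−1). Require T < 0.20 ⇒ N−1 > ln(0.20)/ln(0.8346) = 8.90, so N−1 ≥ 9 and N = 10.
Check: N=10 gives T = 0.1964 < 0.20; N=9 gives T = 0.2353.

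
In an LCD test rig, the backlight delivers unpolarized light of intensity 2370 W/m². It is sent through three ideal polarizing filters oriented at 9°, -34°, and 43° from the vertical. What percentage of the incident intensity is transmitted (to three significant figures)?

≈ 1.35%

Unpolarized light through the first polarizer → I₁ = 2370 W/m²/2 = 1185 W/m², polarized at 9°.
I₂ = I₁ · cos²(43°) = 1185 · 0.5349 = 633.8 W/m².
I₃ = I₂ · cos²(77°) = 633.8 · 0.0506 = 32.07 W/m².
That is 1.353% of the incident intensity.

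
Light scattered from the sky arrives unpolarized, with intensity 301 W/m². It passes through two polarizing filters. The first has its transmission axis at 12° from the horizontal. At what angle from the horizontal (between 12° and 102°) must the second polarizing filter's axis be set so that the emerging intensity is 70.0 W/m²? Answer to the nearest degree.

θ ≈ 59°

Unpolarized light through the first polarizer → I₁ = ½ I₀, now polarized at 12°.
Target fraction: 70.0 / 301 W/m² = 0.2326 of I₀.
Need I₂/I₀ = 0.2326, so cos²(θ − 12°) = 0.2326 / 0.5 = 0.4651.
θ − 12° = arccos(√0.4651) = 47.0°, giving θ ≈ 12 + 47.0 = 59.0°.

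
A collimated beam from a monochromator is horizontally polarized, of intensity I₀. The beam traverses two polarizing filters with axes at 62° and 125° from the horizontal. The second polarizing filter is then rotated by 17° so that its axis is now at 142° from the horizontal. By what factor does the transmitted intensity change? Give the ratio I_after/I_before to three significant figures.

Before rotation:
I₁ = I₀ cos²(62° − 0°) = I₀ cos²(62°) = 0.2204 I₀.
I₂ = I₁ cos²(125° − 62°) = 0.2204 I₀ · cos²(63°) = 0.04543 I₀.
After rotation:
I₁ = I₀ cos²(62° − 0°) = I₀ cos²(62°) = 0.2204 I₀.
I₂ = I₁ cos²(142° − 62°) = 0.2204 I₀ · cos²(80°) = 0.006646 I₀.
Ratio = 0.006646 / 0.04543 = 0.1463.

I_new/I_old ≈ 0.146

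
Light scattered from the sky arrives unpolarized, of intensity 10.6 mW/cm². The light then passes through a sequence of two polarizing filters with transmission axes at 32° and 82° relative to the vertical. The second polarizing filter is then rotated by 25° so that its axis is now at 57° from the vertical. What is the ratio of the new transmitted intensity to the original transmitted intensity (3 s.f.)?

I_new/I_old ≈ 1.99

Before rotation:
Unpolarized light through the first polarizer → I₁ = ½ I₀, now polarized at 32°.
I₂ = I₁ cos²(82° − 32°) = 0.5 I₀ · cos²(50°) = 0.2066 I₀.
After rotation:
Unpolarized light through the first polarizer → I₁ = ½ I₀, now polarized at 32°.
I₂ = I₁ cos²(57° − 32°) = 0.5 I₀ · cos²(25°) = 0.4107 I₀.
Ratio = 0.4107 / 0.2066 = 1.988.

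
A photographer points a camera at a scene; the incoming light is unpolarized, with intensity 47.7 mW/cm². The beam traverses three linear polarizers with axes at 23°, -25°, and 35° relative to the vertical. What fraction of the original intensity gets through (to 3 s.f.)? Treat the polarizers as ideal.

Unpolarized light through the first polarizer → I₁ = 47.7 mW/cm²/2 = 23.85 mW/cm², polarized at 23°.
I₂ = I₁ · cos²(48°) = 23.85 · 0.4477 = 10.68 mW/cm².
I₃ = I₂ · cos²(60°) = 10.68 · 0.25 = 2.67 mW/cm².
Transmitted fraction = 0.05597.

I/I₀ ≈ 0.0560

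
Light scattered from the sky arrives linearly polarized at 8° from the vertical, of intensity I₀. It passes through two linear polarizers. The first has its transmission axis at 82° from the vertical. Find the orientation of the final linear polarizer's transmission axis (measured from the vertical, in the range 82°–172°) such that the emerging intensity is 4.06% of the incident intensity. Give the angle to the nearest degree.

θ ≈ 125°

By Malus's law, I₁ = I₀ cos²(82° − 8°) = I₀ cos²(74°) = 0.07598 I₀.
Need I₂/I₀ = 0.0406, so cos²(θ − 82°) = 0.0406 / 0.07598 = 0.5344.
θ − 82° = arccos(√0.5344) = 43.0°, giving θ ≈ 82 + 43.0 = 125.0°.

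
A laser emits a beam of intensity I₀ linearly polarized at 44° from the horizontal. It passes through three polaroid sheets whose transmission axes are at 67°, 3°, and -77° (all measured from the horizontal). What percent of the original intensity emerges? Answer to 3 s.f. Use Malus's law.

By Malus's law, I₁ = I₀ cos²(67° − 44°) = I₀ cos²(23°) = 0.8473 I₀.
I₂ = I₁ cos²(3° − 67°) = 0.8473 I₀ · cos²(64°) = 0.1628 I₀.
I₃ = I₂ cos²(-77° − 3°) = 0.1628 I₀ · cos²(80°) = 0.00491 I₀.
That is 0.491% of the incident intensity.

≈ 0.491%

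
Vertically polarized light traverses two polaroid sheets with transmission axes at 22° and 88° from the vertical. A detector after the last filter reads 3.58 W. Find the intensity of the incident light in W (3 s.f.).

By Malus's law, I₁ = I₀ cos²(22° − 0°) = I₀ cos²(22°) = 0.8597 I₀.
I₂ = I₁ cos²(88° − 22°) = 0.8597 I₀ · cos²(66°) = 0.1422 I₀.
So 3.58 W = 0.1422 I₀, giving I₀ = 3.58/0.1422 = 25.17 W.

I₀ ≈ 25.2 W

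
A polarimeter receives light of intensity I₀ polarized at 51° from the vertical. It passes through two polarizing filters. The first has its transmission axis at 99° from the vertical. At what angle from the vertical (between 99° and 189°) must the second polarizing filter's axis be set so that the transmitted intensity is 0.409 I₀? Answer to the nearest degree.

By Malus's law, I₁ = I₀ cos²(99° − 51°) = I₀ cos²(48°) = 0.4477 I₀.
Need I₂/I₀ = 0.409, so cos²(θ − 99°) = 0.409 / 0.4477 = 0.9135.
θ − 99° = arccos(√0.9135) = 17.1°, giving θ ≈ 99 + 17.1 = 116.1°.

θ ≈ 116°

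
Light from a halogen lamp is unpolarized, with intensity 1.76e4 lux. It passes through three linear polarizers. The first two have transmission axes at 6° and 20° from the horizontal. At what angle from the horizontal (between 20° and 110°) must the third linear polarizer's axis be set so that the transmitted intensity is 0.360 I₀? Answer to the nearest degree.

θ ≈ 49°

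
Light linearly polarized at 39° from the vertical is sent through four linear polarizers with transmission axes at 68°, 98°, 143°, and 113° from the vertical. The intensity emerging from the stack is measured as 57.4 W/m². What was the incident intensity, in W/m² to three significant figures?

By Malus's law, I₁ = I₀ cos²(68° − 39°) = I₀ cos²(29°) = 0.765 I₀.
I₂ = I₁ cos²(98° − 68°) = 0.765 I₀ · cos²(30°) = 0.5737 I₀.
I₃ = I₂ cos²(143° − 98°) = 0.5737 I₀ · cos²(45°) = 0.2869 I₀.
I₄ = I₃ cos²(113° − 143°) = 0.2869 I₀ · cos²(30°) = 0.2151 I₀.
So 57.4 W/m² = 0.2151 I₀, giving I₀ = 57.4/0.2151 = 266.8 W/m².

I₀ ≈ 267 W/m²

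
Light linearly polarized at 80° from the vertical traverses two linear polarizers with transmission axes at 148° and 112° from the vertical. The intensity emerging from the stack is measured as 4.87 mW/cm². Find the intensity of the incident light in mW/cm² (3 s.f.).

I₁ = I₀ cos²(148° − 80°) = I₀ cos²(68°) = 0.1403 I₀.
I₂ = I₁ cos²(112° − 148°) = 0.1403 I₀ · cos²(36°) = 0.09185 I₀.
So 4.87 mW/cm² = 0.09185 I₀, giving I₀ = 4.87/0.09185 = 53.02 mW/cm².

I₀ ≈ 53.0 mW/cm²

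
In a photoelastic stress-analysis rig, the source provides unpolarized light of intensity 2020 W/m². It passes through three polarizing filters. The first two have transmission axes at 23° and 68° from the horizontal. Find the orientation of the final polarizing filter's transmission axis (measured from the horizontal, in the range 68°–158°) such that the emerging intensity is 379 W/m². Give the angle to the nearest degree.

Unpolarized light through the first polarizer → I₁ = ½ I₀, now polarized at 23°.
I₂ = I₁ cos²(68° − 23°) = 0.5 I₀ · cos²(45°) = 0.25 I₀.
Target fraction: 379 / 2020 W/m² = 0.1876 of I₀.
Need I₃/I₀ = 0.1876, so cos²(θ − 68°) = 0.1876 / 0.25 = 0.7505.
θ − 68° = arccos(√0.7505) = 30.0°, giving θ ≈ 68 + 30.0 = 98.0°.

θ ≈ 98°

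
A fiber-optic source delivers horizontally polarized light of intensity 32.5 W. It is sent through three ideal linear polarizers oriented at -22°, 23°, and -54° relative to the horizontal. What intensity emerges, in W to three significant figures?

By Malus's law, I₁ = 32.5 W · cos²(22°) = 27.94 W.
I₂ = I₁ · cos²(45°) = 27.94 · 0.5 = 13.97 W.
I₃ = I₂ · cos²(77°) = 13.97 · 0.0506 = 0.7069 W.

I ≈ 0.707 W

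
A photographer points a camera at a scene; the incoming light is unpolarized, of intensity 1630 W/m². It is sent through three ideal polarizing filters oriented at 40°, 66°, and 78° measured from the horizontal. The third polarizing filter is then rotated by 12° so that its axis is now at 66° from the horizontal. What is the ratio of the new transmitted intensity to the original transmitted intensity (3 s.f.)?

I_new/I_old ≈ 1.05

Before rotation:
Unpolarized light through the first polarizer → I₁ = ½ I₀, now polarized at 40°.
I₂ = I₁ cos²(66° − 40°) = 0.5 I₀ · cos²(26°) = 0.4039 I₀.
I₃ = I₂ cos²(78° − 66°) = 0.4039 I₀ · cos²(12°) = 0.3865 I₀.
After rotation:
Unpolarized light through the first polarizer → I₁ = ½ I₀, now polarized at 40°.
I₂ = I₁ cos²(66° − 40°) = 0.5 I₀ · cos²(26°) = 0.4039 I₀.
I₃ = I₂ cos²(66° − 66°) = 0.4039 I₀ · cos²(0°) = 0.4039 I₀.
Ratio = 0.4039 / 0.3865 = 1.045.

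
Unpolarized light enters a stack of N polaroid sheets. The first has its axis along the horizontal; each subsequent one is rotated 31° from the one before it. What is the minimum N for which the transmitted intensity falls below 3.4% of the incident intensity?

N = 10

First polarizer halves the unpolarized light: factor 1/2.
Each further stage multiplies by cos²(31°) = 0.7347.
After N polarizers: T = 0.5·0.7347^(N−1). Require T < 0.034 ⇒ N−1 > ln(0.034/0.5)/ln(0.7347) = 8.72, so N−1 ≥ 9 and N = 10.
Check: N=10 gives T = 0.0312 < 0.034; N=9 gives T = 0.04246.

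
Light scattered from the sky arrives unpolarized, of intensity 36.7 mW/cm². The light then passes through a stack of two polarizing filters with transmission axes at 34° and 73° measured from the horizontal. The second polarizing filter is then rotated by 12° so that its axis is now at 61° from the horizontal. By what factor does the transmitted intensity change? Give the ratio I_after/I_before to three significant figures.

I_new/I_old ≈ 1.31

Before rotation:
Unpolarized light through the first polarizer → I₁ = ½ I₀, now polarized at 34°.
I₂ = I₁ cos²(73° − 34°) = 0.5 I₀ · cos²(39°) = 0.302 I₀.
After rotation:
Unpolarized light through the first polarizer → I₁ = ½ I₀, now polarized at 34°.
I₂ = I₁ cos²(61° − 34°) = 0.5 I₀ · cos²(27°) = 0.3969 I₀.
Ratio = 0.3969 / 0.302 = 1.314.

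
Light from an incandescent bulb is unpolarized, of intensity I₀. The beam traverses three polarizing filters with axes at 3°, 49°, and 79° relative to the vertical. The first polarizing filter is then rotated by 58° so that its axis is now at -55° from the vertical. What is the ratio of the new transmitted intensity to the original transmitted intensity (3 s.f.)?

Before rotation:
Unpolarized light through the first polarizer → I₁ = ½ I₀, now polarized at 3°.
I₂ = I₁ cos²(49° − 3°) = 0.5 I₀ · cos²(46°) = 0.2413 I₀.
I₃ = I₂ cos²(79° − 49°) = 0.2413 I₀ · cos²(30°) = 0.181 I₀.
After rotation:
Unpolarized light through the first polarizer → I₁ = ½ I₀, now polarized at -55°.
Angle between axes 1 and 2: 76°. I₂ = 0.5 I₀ · cos²(76°) = 0.02926 I₀.
I₃ = I₂ cos²(79° − 49°) = 0.02926 I₀ · cos²(30°) = 0.02195 I₀.
Ratio = 0.02195 / 0.181 = 0.1213.

I_new/I_old ≈ 0.121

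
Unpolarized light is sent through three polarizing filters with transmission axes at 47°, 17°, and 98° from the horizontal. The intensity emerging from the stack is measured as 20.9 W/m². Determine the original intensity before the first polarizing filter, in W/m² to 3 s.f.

I₀ ≈ 2280 W/m²

Unpolarized light through the first polarizer → I₁ = ½ I₀, now polarized at 47°.
I₂ = I₁ cos²(17° − 47°) = 0.5 I₀ · cos²(30°) = 0.375 I₀.
I₃ = I₂ cos²(98° − 17°) = 0.375 I₀ · cos²(81°) = 0.009177 I₀.
So 20.9 W/m² = 0.009177 I₀, giving I₀ = 20.9/0.009177 = 2277 W/m².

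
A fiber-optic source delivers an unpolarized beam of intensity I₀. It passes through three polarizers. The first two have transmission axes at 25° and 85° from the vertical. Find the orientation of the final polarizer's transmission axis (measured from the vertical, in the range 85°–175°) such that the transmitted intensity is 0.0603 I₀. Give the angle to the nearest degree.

Unpolarized light through the first polarizer → I₁ = ½ I₀, now polarized at 25°.
I₂ = I₁ cos²(85° − 25°) = 0.5 I₀ · cos²(60°) = 0.125 I₀.
Need I₃/I₀ = 0.0603, so cos²(θ − 85°) = 0.0603 / 0.125 = 0.4824.
θ − 85° = arccos(√0.4824) = 46.0°, giving θ ≈ 85 + 46.0 = 131.0°.

θ ≈ 131°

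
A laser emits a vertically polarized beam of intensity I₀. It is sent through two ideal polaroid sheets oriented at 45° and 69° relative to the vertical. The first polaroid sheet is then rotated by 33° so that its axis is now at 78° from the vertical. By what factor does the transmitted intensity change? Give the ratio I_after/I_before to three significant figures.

Before rotation:
By Malus's law, I₁ = I₀ cos²(45° − 0°) = I₀ cos²(45°) = 0.5 I₀.
I₂ = I₁ cos²(69° − 45°) = 0.5 I₀ · cos²(24°) = 0.4173 I₀.
After rotation:
I₁ = I₀ cos²(78° − 0°) = I₀ cos²(78°) = 0.04323 I₀.
I₂ = I₁ cos²(69° − 78°) = 0.04323 I₀ · cos²(9°) = 0.04217 I₀.
Ratio = 0.04217 / 0.4173 = 0.1011.

I_new/I_old ≈ 0.101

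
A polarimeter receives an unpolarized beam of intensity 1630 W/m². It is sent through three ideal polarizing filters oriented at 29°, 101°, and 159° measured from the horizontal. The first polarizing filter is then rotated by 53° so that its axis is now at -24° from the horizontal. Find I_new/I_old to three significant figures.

I_new/I_old ≈ 3.45

Before rotation:
Unpolarized light through the first polarizer → I₁ = ½ I₀, now polarized at 29°.
I₂ = I₁ cos²(101° − 29°) = 0.5 I₀ · cos²(72°) = 0.04775 I₀.
I₃ = I₂ cos²(159° − 101°) = 0.04775 I₀ · cos²(58°) = 0.01341 I₀.
After rotation:
Unpolarized light through the first polarizer → I₁ = ½ I₀, now polarized at -24°.
Angle between axes 1 and 2: 55°. I₂ = 0.5 I₀ · cos²(55°) = 0.1645 I₀.
I₃ = I₂ cos²(159° − 101°) = 0.1645 I₀ · cos²(58°) = 0.04619 I₀.
Ratio = 0.04619 / 0.01341 = 3.445.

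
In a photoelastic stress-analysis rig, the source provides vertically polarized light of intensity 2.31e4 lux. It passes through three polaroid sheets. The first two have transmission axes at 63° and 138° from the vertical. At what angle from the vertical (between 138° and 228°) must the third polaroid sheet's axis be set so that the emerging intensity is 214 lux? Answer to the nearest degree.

θ ≈ 173°

By Malus's law, I₁ = I₀ cos²(63° − 0°) = I₀ cos²(63°) = 0.2061 I₀.
I₂ = I₁ cos²(138° − 63°) = 0.2061 I₀ · cos²(75°) = 0.01381 I₀.
Target fraction: 214 / 2.31e4 lux = 0.009264 of I₀.
Need I₃/I₀ = 0.009264, so cos²(θ − 138°) = 0.009264 / 0.01381 = 0.671.
θ − 138° = arccos(√0.671) = 35.0°, giving θ ≈ 138 + 35.0 = 173.0°.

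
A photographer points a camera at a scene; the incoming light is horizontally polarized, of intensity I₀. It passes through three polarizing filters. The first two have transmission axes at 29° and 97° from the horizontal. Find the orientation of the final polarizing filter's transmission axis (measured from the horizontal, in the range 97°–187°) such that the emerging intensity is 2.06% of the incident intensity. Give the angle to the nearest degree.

I₁ = I₀ cos²(29° − 0°) = I₀ cos²(29°) = 0.765 I₀.
I₂ = I₁ cos²(97° − 29°) = 0.765 I₀ · cos²(68°) = 0.1073 I₀.
Need I₃/I₀ = 0.0206, so cos²(θ − 97°) = 0.0206 / 0.1073 = 0.1919.
θ − 97° = arccos(√0.1919) = 64.0°, giving θ ≈ 97 + 64.0 = 161.0°.

θ ≈ 161°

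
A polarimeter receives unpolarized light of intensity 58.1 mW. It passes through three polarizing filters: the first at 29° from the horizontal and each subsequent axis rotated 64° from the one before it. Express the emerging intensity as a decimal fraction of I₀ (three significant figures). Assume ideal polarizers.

Unpolarized light through the first polarizer → I₁ = 58.1 mW/2 = 29.05 mW, polarized at 29°.
I₂ = I₁ · cos²(64°) = 29.05 · 0.1922 = 5.583 mW.
I₃ = I₂ · cos²(64°) = 5.583 · 0.1922 = 1.073 mW.
Transmitted fraction = 0.01846.

I/I₀ ≈ 0.0185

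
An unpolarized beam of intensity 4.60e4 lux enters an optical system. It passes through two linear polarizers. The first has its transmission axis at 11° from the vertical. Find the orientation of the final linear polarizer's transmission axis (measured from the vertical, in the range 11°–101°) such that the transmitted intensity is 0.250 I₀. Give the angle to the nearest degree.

Unpolarized light through the first polarizer → I₁ = ½ I₀, now polarized at 11°.
Need I₂/I₀ = 0.25, so cos²(θ − 11°) = 0.25 / 0.5 = 0.5.
θ − 11° = arccos(√0.5) = 45.0°, giving θ ≈ 11 + 45.0 = 56.0°.

θ ≈ 56°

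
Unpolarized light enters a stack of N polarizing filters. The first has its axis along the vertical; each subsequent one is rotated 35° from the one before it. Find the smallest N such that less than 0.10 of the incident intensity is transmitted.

N = 6

First polarizer halves the unpolarized light: factor 1/2.
Each further stage multiplies by cos²(35°) = 0.671.
After N polarizers: T = 0.5·0.671^(N−1). Require T < 0.10 ⇒ N−1 > ln(0.10/0.5)/ln(0.671) = 4.03, so N−1 ≥ 5 and N = 6.
Check: N=6 gives T = 0.06802 < 0.10; N=5 gives T = 0.1014.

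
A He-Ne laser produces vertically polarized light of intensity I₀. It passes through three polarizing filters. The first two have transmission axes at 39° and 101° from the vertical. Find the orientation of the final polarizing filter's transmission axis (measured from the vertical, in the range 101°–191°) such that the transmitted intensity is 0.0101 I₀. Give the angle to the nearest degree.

I₁ = I₀ cos²(39° − 0°) = I₀ cos²(39°) = 0.604 I₀.
I₂ = I₁ cos²(101° − 39°) = 0.604 I₀ · cos²(62°) = 0.1331 I₀.
Need I₃/I₀ = 0.0101, so cos²(θ − 101°) = 0.0101 / 0.1331 = 0.07587.
θ − 101° = arccos(√0.07587) = 74.0°, giving θ ≈ 101 + 74.0 = 175.0°.

θ ≈ 175°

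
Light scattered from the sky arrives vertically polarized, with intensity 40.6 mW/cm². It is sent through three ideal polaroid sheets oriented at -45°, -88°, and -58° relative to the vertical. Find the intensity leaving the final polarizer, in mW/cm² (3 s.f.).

I₁ = 40.6 mW/cm² · cos²(45°) = 20.3 mW/cm².
I₂ = I₁ · cos²(43°) = 20.3 · 0.5349 = 10.86 mW/cm².
I₃ = I₂ · cos²(30°) = 10.86 · 0.75 = 8.144 mW/cm².

I ≈ 8.14 mW/cm²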